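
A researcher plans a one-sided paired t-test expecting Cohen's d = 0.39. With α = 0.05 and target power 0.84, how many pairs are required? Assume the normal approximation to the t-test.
n = 46 pairs

Sample size formula (paired t-test, normal approximation):
n = ((z_α + z_β) / d)²

z_α = 1.645 (for α = 0.05, one-sided)
z_β = 0.994 (for power = 0.84)
d = 0.39

n = ((1.645 + 0.994) / 0.39)²
n = (6.767)²
n ≈ 45.79
Round up to the next whole number: n = 46 pairs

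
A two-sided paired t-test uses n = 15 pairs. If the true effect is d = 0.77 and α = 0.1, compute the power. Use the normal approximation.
Power ≈ 0.91

Power calculation (paired t-test, normal approximation):
z_β = d · √n - z_{α/2}
z_β = 0.77 · √15 - 1.645
z_β = 0.77 · 3.873 - 1.645
z_β = 1.337

Power = Φ(z_β) = Φ(1.337) ≈ 0.909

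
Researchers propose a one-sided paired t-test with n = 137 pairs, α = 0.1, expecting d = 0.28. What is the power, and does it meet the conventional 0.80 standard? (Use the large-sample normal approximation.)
Power ≈ 0.98; the study is adequately powered (power ≥ 0.80)

Power calculation (paired t-test, normal approximation):
z_β = d · √n - z_α
z_β = 0.28 · √137 - 1.282
z_β = 0.28 · 11.705 - 1.282
z_β = 1.996

Power = Φ(z_β) = Φ(1.996) ≈ 0.977

Effect size d = 0.28 is small by Cohen's convention (0.2/0.5/0.8).

Threshold: power ≥ 0.80 is conventionally adequate.
Power ≈ 0.98 → the study is adequately powered (power ≥ 0.80).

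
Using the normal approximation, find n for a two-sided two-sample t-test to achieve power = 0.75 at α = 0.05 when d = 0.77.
n = 24 per group

Sample size formula (two-sample t-test, normal approximation):
n = 2 · ((z_{α/2} + z_β) / d)²

z_{α/2} = 1.960 (for α = 0.05, two-sided)
z_β = 0.674 (for power = 0.75)
d = 0.77

n = 2 · ((1.960 + 0.674) / 0.77)²
n = 2 · (3.421)²
n ≈ 23.41
Round up to the next whole number: n = 24 per group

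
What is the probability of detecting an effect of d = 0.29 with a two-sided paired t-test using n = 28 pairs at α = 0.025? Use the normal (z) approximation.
Power ≈ 0.24

Power calculation (paired t-test, normal approximation):
z_β = d · √n - z_{α/2}
z_β = 0.29 · √28 - 2.241
z_β = 0.29 · 5.292 - 2.241
z_β = -0.707

Power = Φ(z_β) = Φ(-0.707) ≈ 0.240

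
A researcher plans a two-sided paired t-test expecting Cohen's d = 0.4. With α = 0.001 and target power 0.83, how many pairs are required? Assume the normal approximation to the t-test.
n = 113 pairs

Sample size formula (paired t-test, normal approximation):
n = ((z_{α/2} + z_β) / d)²

z_{α/2} = 3.291 (for α = 0.001, two-sided)
z_β = 0.954 (for power = 0.83)
d = 0.4

n = ((3.291 + 0.954) / 0.4)²
n = (10.613)²
n ≈ 112.64
Round up to the next whole number: n = 113 pairs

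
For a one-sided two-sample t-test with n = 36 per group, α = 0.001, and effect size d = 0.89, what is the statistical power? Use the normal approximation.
Power ≈ 0.75

Power calculation (two-sample t-test, normal approximation):
z_β = d · √(n/2) - z_α
z_β = 0.89 · √(36/2) - 3.090
z_β = 0.89 · 4.243 - 3.090
z_β = 0.686

Power = Φ(z_β) = Φ(0.686) ≈ 0.754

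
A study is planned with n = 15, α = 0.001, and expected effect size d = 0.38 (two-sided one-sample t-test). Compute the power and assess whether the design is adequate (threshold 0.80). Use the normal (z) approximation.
Power ≈ 0.03; the study is underpowered (power < 0.80)

Power calculation (one-sample t-test, normal approximation):
z_β = d · √n - z_{α/2}
z_β = 0.38 · √15 - 3.291
z_β = 0.38 · 3.873 - 3.291
z_β = -1.819

Power = Φ(z_β) = Φ(-1.819) ≈ 0.034

Effect size d = 0.38 is small by Cohen's convention (0.2/0.5/0.8).

Threshold: power ≥ 0.80 is conventionally adequate.
Power ≈ 0.03 → the study is underpowered (power < 0.80).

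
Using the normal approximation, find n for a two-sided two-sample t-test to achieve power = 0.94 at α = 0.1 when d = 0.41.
n = 122 per group

Sample size formula (two-sample t-test, normal approximation):
n = 2 · ((z_{α/2} + z_β) / d)²

z_{α/2} = 1.645 (for α = 0.1, two-sided)
z_β = 1.555 (for power = 0.94)
d = 0.41

n = 2 · ((1.645 + 1.555) / 0.41)²
n = 2 · (7.805)²
n ≈ 121.84
Round up to the next whole number: n = 122 per group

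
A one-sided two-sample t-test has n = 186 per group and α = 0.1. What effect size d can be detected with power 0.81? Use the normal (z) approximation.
d ≈ 0.22

Minimum detectable effect (two-sample t-test, normal approximation):
d = (z_α + z_β) / √(n/2)
d = (1.282 + 0.878) / √(186/2)
d = 2.159 / 9.644
d ≈ 0.22

By Cohen's convention (0.2 small / 0.5 medium / 0.8 large): small effect.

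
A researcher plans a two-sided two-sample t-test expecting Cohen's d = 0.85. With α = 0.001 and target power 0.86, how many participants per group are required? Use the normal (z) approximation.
n = 53 per group

Sample size formula (two-sample t-test, normal approximation):
n = 2 · ((z_{α/2} + z_β) / d)²

z_{α/2} = 3.291 (for α = 0.001, two-sided)
z_β = 1.080 (for power = 0.86)
d = 0.85

n = 2 · ((3.291 + 1.080) / 0.85)²
n = 2 · (5.142)²
n ≈ 52.88
Round up to the next whole number: n = 53 per group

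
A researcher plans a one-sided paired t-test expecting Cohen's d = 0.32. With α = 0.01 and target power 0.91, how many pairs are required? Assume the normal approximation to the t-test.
n = 132 pairs

Sample size formula (paired t-test, normal approximation):
n = ((z_α + z_β) / d)²

z_α = 2.326 (for α = 0.01, one-sided)
z_β = 1.341 (for power = 0.91)
d = 0.32

n = ((2.326 + 1.341) / 0.32)²
n = (11.459)²
n ≈ 131.31
Round up to the next whole number: n = 132 pairs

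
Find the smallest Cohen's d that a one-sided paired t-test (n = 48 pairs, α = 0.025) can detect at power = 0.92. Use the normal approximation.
d ≈ 0.49

Minimum detectable effect (paired t-test, normal approximation):
d = (z_α + z_β) / √n
d = (1.960 + 1.405) / √48
d = 3.365 / 6.928
d ≈ 0.49

By Cohen's convention (0.2 small / 0.5 medium / 0.8 large): small effect.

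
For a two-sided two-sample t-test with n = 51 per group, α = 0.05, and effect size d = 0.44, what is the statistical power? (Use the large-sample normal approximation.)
Power ≈ 0.60

Power calculation (two-sample t-test, normal approximation):
z_β = d · √(n/2) - z_{α/2}
z_β = 0.44 · √(51/2) - 1.960
z_β = 0.44 · 5.050 - 1.960
z_β = 0.262

Power = Φ(z_β) = Φ(0.262) ≈ 0.603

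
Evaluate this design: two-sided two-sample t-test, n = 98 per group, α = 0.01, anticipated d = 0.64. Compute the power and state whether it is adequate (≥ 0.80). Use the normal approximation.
Power ≈ 0.97; the study is adequately powered (power ≥ 0.80)

Power calculation (two-sample t-test, normal approximation):
z_β = d · √(n/2) - z_{α/2}
z_β = 0.64 · √(98/2) - 2.576
z_β = 0.64 · 7.000 - 2.576
z_β = 1.904

Power = Φ(z_β) = Φ(1.904) ≈ 0.972

Effect size d = 0.64 is medium by Cohen's convention (0.2/0.5/0.8).

Threshold: power ≥ 0.80 is conventionally adequate.
Power ≈ 0.97 → the study is adequately powered (power ≥ 0.80).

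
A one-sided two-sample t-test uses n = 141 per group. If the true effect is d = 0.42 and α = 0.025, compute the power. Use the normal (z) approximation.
Power ≈ 0.94

Power calculation (two-sample t-test, normal approximation):
z_β = d · √(n/2) - z_α
z_β = 0.42 · √(141/2) - 1.960
z_β = 0.42 · 8.396 - 1.960
z_β = 1.567

Power = Φ(z_β) = Φ(1.567) ≈ 0.941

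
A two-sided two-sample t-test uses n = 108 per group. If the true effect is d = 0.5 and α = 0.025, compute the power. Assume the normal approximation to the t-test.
Power ≈ 0.92

Power calculation (two-sample t-test, normal approximation):
z_β = d · √(n/2) - z_{α/2}
z_β = 0.5 · √(108/2) - 2.241
z_β = 0.5 · 7.348 - 2.241
z_β = 1.433

Power = Φ(z_β) = Φ(1.433) ≈ 0.924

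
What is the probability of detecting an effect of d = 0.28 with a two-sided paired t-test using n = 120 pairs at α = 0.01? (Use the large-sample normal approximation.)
Power ≈ 0.69

Power calculation (paired t-test, normal approximation):
z_β = d · √n - z_{α/2}
z_β = 0.28 · √120 - 2.576
z_β = 0.28 · 10.954 - 2.576
z_β = 0.491

Power = Φ(z_β) = Φ(0.491) ≈ 0.688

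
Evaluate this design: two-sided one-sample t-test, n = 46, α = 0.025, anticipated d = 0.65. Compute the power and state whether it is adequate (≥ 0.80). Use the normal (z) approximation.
Power ≈ 0.98; the study is adequately powered (power ≥ 0.80)

Power calculation (one-sample t-test, normal approximation):
z_β = d · √n - z_{α/2}
z_β = 0.65 · √46 - 2.241
z_β = 0.65 · 6.782 - 2.241
z_β = 2.167

Power = Φ(z_β) = Φ(2.167) ≈ 0.985

Effect size d = 0.65 is medium by Cohen's convention (0.2/0.5/0.8).

Threshold: power ≥ 0.80 is conventionally adequate.
Power ≈ 0.98 → the study is adequately powered (power ≥ 0.80).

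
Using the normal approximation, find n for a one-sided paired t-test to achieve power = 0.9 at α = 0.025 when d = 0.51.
n = 41 pairs

Sample size formula (paired t-test, normal approximation):
n = ((z_α + z_β) / d)²

z_α = 1.960 (for α = 0.025, one-sided)
z_β = 1.282 (for power = 0.9)
d = 0.51

n = ((1.960 + 1.282) / 0.51)²
n = (6.357)²
n ≈ 40.41
Round up to the next whole number: n = 41 pairs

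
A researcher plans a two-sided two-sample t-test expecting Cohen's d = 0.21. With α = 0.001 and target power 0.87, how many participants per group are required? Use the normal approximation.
n = 885 per group

Sample size formula (two-sample t-test, normal approximation):
n = 2 · ((z_{α/2} + z_β) / d)²

z_{α/2} = 3.291 (for α = 0.001, two-sided)
z_β = 1.126 (for power = 0.87)
d = 0.21

n = 2 · ((3.291 + 1.126) / 0.21)²
n = 2 · (21.033)²
n ≈ 884.77
Round up to the next whole number: n = 885 per group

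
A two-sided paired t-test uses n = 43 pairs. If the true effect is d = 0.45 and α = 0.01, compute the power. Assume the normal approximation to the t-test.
Power ≈ 0.65

Power calculation (paired t-test, normal approximation):
z_β = d · √n - z_{α/2}
z_β = 0.45 · √43 - 2.576
z_β = 0.45 · 6.557 - 2.576
z_β = 0.375

Power = Φ(z_β) = Φ(0.375) ≈ 0.646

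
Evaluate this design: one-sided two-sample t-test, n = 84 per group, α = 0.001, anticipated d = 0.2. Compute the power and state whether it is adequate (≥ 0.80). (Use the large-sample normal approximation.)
Power ≈ 0.04; the study is underpowered (power < 0.80)

Power calculation (two-sample t-test, normal approximation):
z_β = d · √(n/2) - z_α
z_β = 0.2 · √(84/2) - 3.090
z_β = 0.2 · 6.481 - 3.090
z_β = -1.794

Power = Φ(z_β) = Φ(-1.794) ≈ 0.036

Effect size d = 0.2 is small by Cohen's convention (0.2/0.5/0.8).

Threshold: power ≥ 0.80 is conventionally adequate.
Power ≈ 0.04 → the study is underpowered (power < 0.80).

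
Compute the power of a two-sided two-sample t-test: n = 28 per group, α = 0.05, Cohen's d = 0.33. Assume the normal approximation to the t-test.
Power ≈ 0.23

Power calculation (two-sample t-test, normal approximation):
z_β = d · √(n/2) - z_{α/2}
z_β = 0.33 · √(28/2) - 1.960
z_β = 0.33 · 3.742 - 1.960
z_β = -0.725

Power = Φ(z_β) = Φ(-0.725) ≈ 0.234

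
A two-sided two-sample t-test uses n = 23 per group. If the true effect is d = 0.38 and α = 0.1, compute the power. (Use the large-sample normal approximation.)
Power ≈ 0.36

Power calculation (two-sample t-test, normal approximation):
z_β = d · √(n/2) - z_{α/2}
z_β = 0.38 · √(23/2) - 1.645
z_β = 0.38 · 3.391 - 1.645
z_β = -0.356

Power = Φ(z_β) = Φ(-0.356) ≈ 0.361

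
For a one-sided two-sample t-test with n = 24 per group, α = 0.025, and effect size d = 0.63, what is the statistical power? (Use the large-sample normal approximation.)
Power ≈ 0.59

Power calculation (two-sample t-test, normal approximation):
z_β = d · √(n/2) - z_α
z_β = 0.63 · √(24/2) - 1.960
z_β = 0.63 · 3.464 - 1.960
z_β = 0.222

Power = Φ(z_β) = Φ(0.222) ≈ 0.588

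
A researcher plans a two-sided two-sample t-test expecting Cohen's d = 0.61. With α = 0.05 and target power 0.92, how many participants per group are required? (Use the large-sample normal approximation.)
n = 61 per group

Sample size formula (two-sample t-test, normal approximation):
n = 2 · ((z_{α/2} + z_β) / d)²

z_{α/2} = 1.960 (for α = 0.05, two-sided)
z_β = 1.405 (for power = 0.92)
d = 0.61

n = 2 · ((1.960 + 1.405) / 0.61)²
n = 2 · (5.516)²
n ≈ 60.85
Round up to the next whole number: n = 61 per group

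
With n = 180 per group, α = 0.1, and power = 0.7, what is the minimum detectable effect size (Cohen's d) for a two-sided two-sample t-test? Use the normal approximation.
d ≈ 0.23

Minimum detectable effect (two-sample t-test, normal approximation):
d = (z_{α/2} + z_β) / √(n/2)
d = (1.645 + 0.524) / √(180/2)
d = 2.169 / 9.487
d ≈ 0.23

By Cohen's convention (0.2 small / 0.5 medium / 0.8 large): small effect.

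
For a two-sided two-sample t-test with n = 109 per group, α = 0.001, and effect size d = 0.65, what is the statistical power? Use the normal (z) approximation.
Power ≈ 0.93

Power calculation (two-sample t-test, normal approximation):
z_β = d · √(n/2) - z_{α/2}
z_β = 0.65 · √(109/2) - 3.291
z_β = 0.65 · 7.382 - 3.291
z_β = 1.508

Power = Φ(z_β) = Φ(1.508) ≈ 0.934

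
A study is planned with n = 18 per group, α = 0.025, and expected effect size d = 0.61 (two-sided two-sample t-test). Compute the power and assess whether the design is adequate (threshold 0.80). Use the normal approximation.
Power ≈ 0.34; the study is underpowered (power < 0.80)

Power calculation (two-sample t-test, normal approximation):
z_β = d · √(n/2) - z_{α/2}
z_β = 0.61 · √(18/2) - 2.241
z_β = 0.61 · 3.000 - 2.241
z_β = -0.411

Power = Φ(z_β) = Φ(-0.411) ≈ 0.340

Effect size d = 0.61 is medium by Cohen's convention (0.2/0.5/0.8).

Threshold: power ≥ 0.80 is conventionally adequate.
Power ≈ 0.34 → the study is underpowered (power < 0.80).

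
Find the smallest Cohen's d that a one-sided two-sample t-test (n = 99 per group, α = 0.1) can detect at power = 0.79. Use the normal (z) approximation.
d ≈ 0.30

Minimum detectable effect (two-sample t-test, normal approximation):
d = (z_α + z_β) / √(n/2)
d = (1.282 + 0.806) / √(99/2)
d = 2.088 / 7.036
d ≈ 0.30

By Cohen's convention (0.2 small / 0.5 medium / 0.8 large): small effect.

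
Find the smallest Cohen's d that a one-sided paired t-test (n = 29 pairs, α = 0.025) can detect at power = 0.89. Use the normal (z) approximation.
d ≈ 0.59

Minimum detectable effect (paired t-test, normal approximation):
d = (z_α + z_β) / √n
d = (1.960 + 1.227) / √29
d = 3.186 / 5.385
d ≈ 0.59

By Cohen's convention (0.2 small / 0.5 medium / 0.8 large): medium effect.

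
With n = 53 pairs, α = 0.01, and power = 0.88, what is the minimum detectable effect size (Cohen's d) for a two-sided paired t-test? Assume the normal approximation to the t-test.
d ≈ 0.52

Minimum detectable effect (paired t-test, normal approximation):
d = (z_{α/2} + z_β) / √n
d = (2.576 + 1.175) / √53
d = 3.751 / 7.280
d ≈ 0.52

By Cohen's convention (0.2 small / 0.5 medium / 0.8 large): medium effect.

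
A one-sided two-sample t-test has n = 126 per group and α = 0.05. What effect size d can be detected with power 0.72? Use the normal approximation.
d ≈ 0.28

Minimum detectable effect (two-sample t-test, normal approximation):
d = (z_α + z_β) / √(n/2)
d = (1.645 + 0.583) / √(126/2)
d = 2.228 / 7.937
d ≈ 0.28

By Cohen's convention (0.2 small / 0.5 medium / 0.8 large): small effect.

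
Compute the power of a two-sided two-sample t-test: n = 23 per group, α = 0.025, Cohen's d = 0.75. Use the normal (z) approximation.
Power ≈ 0.62

Power calculation (two-sample t-test, normal approximation):
z_β = d · √(n/2) - z_{α/2}
z_β = 0.75 · √(23/2) - 2.241
z_β = 0.75 · 3.391 - 2.241
z_β = 0.302

Power = Φ(z_β) = Φ(0.302) ≈ 0.619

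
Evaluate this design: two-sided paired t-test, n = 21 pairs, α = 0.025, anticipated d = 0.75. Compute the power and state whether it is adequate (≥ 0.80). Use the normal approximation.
Power ≈ 0.88; the study is adequately powered (power ≥ 0.80)

Power calculation (paired t-test, normal approximation):
z_β = d · √n - z_{α/2}
z_β = 0.75 · √21 - 2.241
z_β = 0.75 · 4.583 - 2.241
z_β = 1.196

Power = Φ(z_β) = Φ(1.196) ≈ 0.884

Effect size d = 0.75 is medium by Cohen's convention (0.2/0.5/0.8).

Threshold: power ≥ 0.80 is conventionally adequate.
Power ≈ 0.88 → the study is adequately powered (power ≥ 0.80).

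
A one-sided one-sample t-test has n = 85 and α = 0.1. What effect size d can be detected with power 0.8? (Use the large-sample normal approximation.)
d ≈ 0.23

Minimum detectable effect (one-sample t-test, normal approximation):
d = (z_α + z_β) / √n
d = (1.282 + 0.842) / √85
d = 2.123 / 9.220
d ≈ 0.23

By Cohen's convention (0.2 small / 0.5 medium / 0.8 large): small effect.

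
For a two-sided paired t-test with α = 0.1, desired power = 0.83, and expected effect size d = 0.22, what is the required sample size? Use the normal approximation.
n = 140 pairs

Sample size formula (paired t-test, normal approximation):
n = ((z_{α/2} + z_β) / d)²

z_{α/2} = 1.645 (for α = 0.1, two-sided)
z_β = 0.954 (for power = 0.83)
d = 0.22

n = ((1.645 + 0.954) / 0.22)²
n = (11.814)²
n ≈ 139.57
Round up to the next whole number: n = 140 pairs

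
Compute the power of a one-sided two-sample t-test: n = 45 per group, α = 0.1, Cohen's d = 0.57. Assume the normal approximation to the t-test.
Power ≈ 0.92

Power calculation (two-sample t-test, normal approximation):
z_β = d · √(n/2) - z_α
z_β = 0.57 · √(45/2) - 1.282
z_β = 0.57 · 4.743 - 1.282
z_β = 1.422

Power = Φ(z_β) = Φ(1.422) ≈ 0.923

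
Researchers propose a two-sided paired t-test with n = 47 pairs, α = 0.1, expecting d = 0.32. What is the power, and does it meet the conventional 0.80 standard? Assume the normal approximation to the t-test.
Power ≈ 0.71; the study is underpowered (power < 0.80)

Power calculation (paired t-test, normal approximation):
z_β = d · √n - z_{α/2}
z_β = 0.32 · √47 - 1.645
z_β = 0.32 · 6.856 - 1.645
z_β = 0.549

Power = Φ(z_β) = Φ(0.549) ≈ 0.708

Effect size d = 0.32 is small by Cohen's convention (0.2/0.5/0.8).

Threshold: power ≥ 0.80 is conventionally adequate.
Power ≈ 0.71 → the study is underpowered (power < 0.80).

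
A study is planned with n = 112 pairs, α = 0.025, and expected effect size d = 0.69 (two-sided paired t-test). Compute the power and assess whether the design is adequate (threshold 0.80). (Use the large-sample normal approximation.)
Power ≈ 1.00; the study is adequately powered (power ≥ 0.80)

Power calculation (paired t-test, normal approximation):
z_β = d · √n - z_{α/2}
z_β = 0.69 · √112 - 2.241
z_β = 0.69 · 10.583 - 2.241
z_β = 5.061

Power = Φ(z_β) = Φ(5.061) ≈ 1.000

Effect size d = 0.69 is medium by Cohen's convention (0.2/0.5/0.8).

Threshold: power ≥ 0.80 is conventionally adequate.
Power ≈ 1.00 → the study is adequately powered (power ≥ 0.80).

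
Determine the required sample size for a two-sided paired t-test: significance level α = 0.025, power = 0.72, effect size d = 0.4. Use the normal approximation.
n = 50 pairs

Sample size formula (paired t-test, normal approximation):
n = ((z_{α/2} + z_β) / d)²

z_{α/2} = 2.241 (for α = 0.025, two-sided)
z_β = 0.583 (for power = 0.72)
d = 0.4

n = ((2.241 + 0.583) / 0.4)²
n = (7.060)²
n ≈ 49.84
Round up to the next whole number: n = 50 pairs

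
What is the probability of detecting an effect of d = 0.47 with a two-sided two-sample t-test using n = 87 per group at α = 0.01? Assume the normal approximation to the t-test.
Power ≈ 0.70

Power calculation (two-sample t-test, normal approximation):
z_β = d · √(n/2) - z_{α/2}
z_β = 0.47 · √(87/2) - 2.576
z_β = 0.47 · 6.595 - 2.576
z_β = 0.524

Power = Φ(z_β) = Φ(0.524) ≈ 0.700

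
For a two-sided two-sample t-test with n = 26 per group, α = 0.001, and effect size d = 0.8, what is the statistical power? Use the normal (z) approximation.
Power ≈ 0.34

Power calculation (two-sample t-test, normal approximation):
z_β = d · √(n/2) - z_{α/2}
z_β = 0.8 · √(26/2) - 3.291
z_β = 0.8 · 3.606 - 3.291
z_β = -0.406

Power = Φ(z_β) = Φ(-0.406) ≈ 0.342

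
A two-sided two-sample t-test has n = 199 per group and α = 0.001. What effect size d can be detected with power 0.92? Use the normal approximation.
d ≈ 0.47

Minimum detectable effect (two-sample t-test, normal approximation):
d = (z_{α/2} + z_β) / √(n/2)
d = (3.291 + 1.405) / √(199/2)
d = 4.696 / 9.975
d ≈ 0.47

By Cohen's convention (0.2 small / 0.5 medium / 0.8 large): small effect.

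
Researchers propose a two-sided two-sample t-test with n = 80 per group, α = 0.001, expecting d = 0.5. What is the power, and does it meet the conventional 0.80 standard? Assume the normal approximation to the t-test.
Power ≈ 0.45; the study is underpowered (power < 0.80)

Power calculation (two-sample t-test, normal approximation):
z_β = d · √(n/2) - z_{α/2}
z_β = 0.5 · √(80/2) - 3.291
z_β = 0.5 · 6.325 - 3.291
z_β = -0.128

Power = Φ(z_β) = Φ(-0.128) ≈ 0.449

Effect size d = 0.5 is medium by Cohen's convention (0.2/0.5/0.8).

Threshold: power ≥ 0.80 is conventionally adequate.
Power ≈ 0.45 → the study is underpowered (power < 0.80).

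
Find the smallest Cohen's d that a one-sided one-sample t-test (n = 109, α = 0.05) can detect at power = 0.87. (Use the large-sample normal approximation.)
d ≈ 0.27

Minimum detectable effect (one-sample t-test, normal approximation):
d = (z_α + z_β) / √n
d = (1.645 + 1.126) / √109
d = 2.771 / 10.440
d ≈ 0.27

By Cohen's convention (0.2 small / 0.5 medium / 0.8 large): small effect.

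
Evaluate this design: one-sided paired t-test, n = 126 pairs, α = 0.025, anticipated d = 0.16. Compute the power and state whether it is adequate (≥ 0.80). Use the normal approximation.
Power ≈ 0.43; the study is underpowered (power < 0.80)

Power calculation (paired t-test, normal approximation):
z_β = d · √n - z_α
z_β = 0.16 · √126 - 1.960
z_β = 0.16 · 11.225 - 1.960
z_β = -0.164

Power = Φ(z_β) = Φ(-0.164) ≈ 0.435

Effect size d = 0.16 is very small by Cohen's convention (0.2/0.5/0.8).

Threshold: power ≥ 0.80 is conventionally adequate.
Power ≈ 0.43 → the study is underpowered (power < 0.80).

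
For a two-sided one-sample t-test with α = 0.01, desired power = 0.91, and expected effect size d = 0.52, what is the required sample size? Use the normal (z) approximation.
n = 57

Sample size formula (one-sample t-test, normal approximation):
n = ((z_{α/2} + z_β) / d)²

z_{α/2} = 2.576 (for α = 0.01, two-sided)
z_β = 1.341 (for power = 0.91)
d = 0.52

n = ((2.576 + 1.341) / 0.52)²
n = (7.533)²
n ≈ 56.75
Round up to the next whole number: n = 57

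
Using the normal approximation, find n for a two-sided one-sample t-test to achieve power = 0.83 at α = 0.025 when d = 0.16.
n = 399

Sample size formula (one-sample t-test, normal approximation):
n = ((z_{α/2} + z_β) / d)²

z_{α/2} = 2.241 (for α = 0.025, two-sided)
z_β = 0.954 (for power = 0.83)
d = 0.16

n = ((2.241 + 0.954) / 0.16)²
n = (19.969)²
n ≈ 398.76
Round up to the next whole number: n = 399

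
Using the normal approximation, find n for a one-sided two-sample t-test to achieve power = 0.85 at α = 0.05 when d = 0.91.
n = 18 per group

Sample size formula (two-sample t-test, normal approximation):
n = 2 · ((z_α + z_β) / d)²

z_α = 1.645 (for α = 0.05, one-sided)
z_β = 1.036 (for power = 0.85)
d = 0.91

n = 2 · ((1.645 + 1.036) / 0.91)²
n = 2 · (2.946)²
n ≈ 17.36
Round up to the next whole number: n = 18 per group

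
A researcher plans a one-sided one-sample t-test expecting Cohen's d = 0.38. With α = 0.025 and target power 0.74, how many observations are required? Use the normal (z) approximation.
n = 47

Sample size formula (one-sample t-test, normal approximation):
n = ((z_α + z_β) / d)²

z_α = 1.960 (for α = 0.025, one-sided)
z_β = 0.643 (for power = 0.74)
d = 0.38

n = ((1.960 + 0.643) / 0.38)²
n = (6.850)²
n ≈ 46.92
Round up to the next whole number: n = 47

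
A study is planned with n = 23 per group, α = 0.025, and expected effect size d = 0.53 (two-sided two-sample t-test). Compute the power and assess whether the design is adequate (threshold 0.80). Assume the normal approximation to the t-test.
Power ≈ 0.33; the study is underpowered (power < 0.80)

Power calculation (two-sample t-test, normal approximation):
z_β = d · √(n/2) - z_{α/2}
z_β = 0.53 · √(23/2) - 2.241
z_β = 0.53 · 3.391 - 2.241
z_β = -0.444

Power = Φ(z_β) = Φ(-0.444) ≈ 0.328

Effect size d = 0.53 is medium by Cohen's convention (0.2/0.5/0.8).

Threshold: power ≥ 0.80 is conventionally adequate.
Power ≈ 0.33 → the study is underpowered (power < 0.80).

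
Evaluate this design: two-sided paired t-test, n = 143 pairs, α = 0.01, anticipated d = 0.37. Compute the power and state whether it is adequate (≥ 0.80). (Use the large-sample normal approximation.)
Power ≈ 0.97; the study is adequately powered (power ≥ 0.80)

Power calculation (paired t-test, normal approximation):
z_β = d · √n - z_{α/2}
z_β = 0.37 · √143 - 2.576
z_β = 0.37 · 11.958 - 2.576
z_β = 1.849

Power = Φ(z_β) = Φ(1.849) ≈ 0.968

Effect size d = 0.37 is small by Cohen's convention (0.2/0.5/0.8).

Threshold: power ≥ 0.80 is conventionally adequate.
Power ≈ 0.97 → the study is adequately powered (power ≥ 0.80).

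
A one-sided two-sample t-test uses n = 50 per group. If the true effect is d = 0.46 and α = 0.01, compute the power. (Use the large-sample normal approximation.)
Power ≈ 0.49

Power calculation (two-sample t-test, normal approximation):
z_β = d · √(n/2) - z_α
z_β = 0.46 · √(50/2) - 2.326
z_β = 0.46 · 5.000 - 2.326
z_β = -0.026

Power = Φ(z_β) = Φ(-0.026) ≈ 0.489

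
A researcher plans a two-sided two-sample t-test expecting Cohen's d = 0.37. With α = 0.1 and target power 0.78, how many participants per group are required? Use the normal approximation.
n = 86 per group

Sample size formula (two-sample t-test, normal approximation):
n = 2 · ((z_{α/2} + z_β) / d)²

z_{α/2} = 1.645 (for α = 0.1, two-sided)
z_β = 0.772 (for power = 0.78)
d = 0.37

n = 2 · ((1.645 + 0.772) / 0.37)²
n = 2 · (6.532)²
n ≈ 85.33
Round up to the next whole number: n = 86 per group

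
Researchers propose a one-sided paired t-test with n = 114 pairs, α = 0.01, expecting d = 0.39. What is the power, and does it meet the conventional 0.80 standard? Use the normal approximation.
Power ≈ 0.97; the study is adequately powered (power ≥ 0.80)

Power calculation (paired t-test, normal approximation):
z_β = d · √n - z_α
z_β = 0.39 · √114 - 2.326
z_β = 0.39 · 10.677 - 2.326
z_β = 1.838

Power = Φ(z_β) = Φ(1.838) ≈ 0.967

Effect size d = 0.39 is small by Cohen's convention (0.2/0.5/0.8).

Threshold: power ≥ 0.80 is conventionally adequate.
Power ≈ 0.97 → the study is adequately powered (power ≥ 0.80).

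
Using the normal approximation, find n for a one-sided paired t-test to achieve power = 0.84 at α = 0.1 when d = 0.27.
n = 72 pairs

Sample size formula (paired t-test, normal approximation):
n = ((z_α + z_β) / d)²

z_α = 1.282 (for α = 0.1, one-sided)
z_β = 0.994 (for power = 0.84)
d = 0.27

n = ((1.282 + 0.994) / 0.27)²
n = (8.430)²
n ≈ 71.06
Round up to the next whole number: n = 72 pairs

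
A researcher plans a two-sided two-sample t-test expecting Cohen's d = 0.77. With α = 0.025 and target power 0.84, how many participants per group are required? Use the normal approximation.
n = 36 per group

Sample size formula (two-sample t-test, normal approximation):
n = 2 · ((z_{α/2} + z_β) / d)²

z_{α/2} = 2.241 (for α = 0.025, two-sided)
z_β = 0.994 (for power = 0.84)
d = 0.77

n = 2 · ((2.241 + 0.994) / 0.77)²
n = 2 · (4.201)²
n ≈ 35.30
Round up to the next whole number: n = 36 per group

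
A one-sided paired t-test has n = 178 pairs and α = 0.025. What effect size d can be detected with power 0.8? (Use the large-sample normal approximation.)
d ≈ 0.21

Minimum detectable effect (paired t-test, normal approximation):
d = (z_α + z_β) / √n
d = (1.960 + 0.842) / √178
d = 2.802 / 13.342
d ≈ 0.21

By Cohen's convention (0.2 small / 0.5 medium / 0.8 large): small effect.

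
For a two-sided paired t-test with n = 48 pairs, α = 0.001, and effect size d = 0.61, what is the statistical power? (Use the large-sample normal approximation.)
Power ≈ 0.83

Power calculation (paired t-test, normal approximation):
z_β = d · √n - z_{α/2}
z_β = 0.61 · √48 - 3.291
z_β = 0.61 · 6.928 - 3.291
z_β = 0.936

Power = Φ(z_β) = Φ(0.936) ≈ 0.825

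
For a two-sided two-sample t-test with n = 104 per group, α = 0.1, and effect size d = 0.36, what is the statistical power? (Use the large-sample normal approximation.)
Power ≈ 0.83

Power calculation (two-sample t-test, normal approximation):
z_β = d · √(n/2) - z_{α/2}
z_β = 0.36 · √(104/2) - 1.645
z_β = 0.36 · 7.211 - 1.645
z_β = 0.951

Power = Φ(z_β) = Φ(0.951) ≈ 0.829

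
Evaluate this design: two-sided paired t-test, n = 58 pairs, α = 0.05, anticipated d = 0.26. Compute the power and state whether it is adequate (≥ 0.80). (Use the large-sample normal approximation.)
Power ≈ 0.51; the study is underpowered (power < 0.80)

Power calculation (paired t-test, normal approximation):
z_β = d · √n - z_{α/2}
z_β = 0.26 · √58 - 1.960
z_β = 0.26 · 7.616 - 1.960
z_β = 0.020

Power = Φ(z_β) = Φ(0.020) ≈ 0.508

Effect size d = 0.26 is small by Cohen's convention (0.2/0.5/0.8).

Threshold: power ≥ 0.80 is conventionally adequate.
Power ≈ 0.51 → the study is underpowered (power < 0.80).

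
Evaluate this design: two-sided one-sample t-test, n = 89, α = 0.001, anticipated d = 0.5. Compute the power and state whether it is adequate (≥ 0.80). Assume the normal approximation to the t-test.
Power ≈ 0.92; the study is adequately powered (power ≥ 0.80)

Power calculation (one-sample t-test, normal approximation):
z_β = d · √n - z_{α/2}
z_β = 0.5 · √89 - 3.291
z_β = 0.5 · 9.434 - 3.291
z_β = 1.426

Power = Φ(z_β) = Φ(1.426) ≈ 0.923

Effect size d = 0.5 is medium by Cohen's convention (0.2/0.5/0.8).

Threshold: power ≥ 0.80 is conventionally adequate.
Power ≈ 0.92 → the study is adequately powered (power ≥ 0.80).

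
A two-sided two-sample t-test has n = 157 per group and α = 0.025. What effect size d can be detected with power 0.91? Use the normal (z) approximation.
d ≈ 0.40

Minimum detectable effect (two-sample t-test, normal approximation):
d = (z_{α/2} + z_β) / √(n/2)
d = (2.241 + 1.341) / √(157/2)
d = 3.582 / 8.860
d ≈ 0.40

By Cohen's convention (0.2 small / 0.5 medium / 0.8 large): small effect.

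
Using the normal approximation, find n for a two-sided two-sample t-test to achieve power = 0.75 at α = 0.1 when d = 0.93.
n = 13 per group

Sample size formula (two-sample t-test, normal approximation):
n = 2 · ((z_{α/2} + z_β) / d)²

z_{α/2} = 1.645 (for α = 0.1, two-sided)
z_β = 0.674 (for power = 0.75)
d = 0.93

n = 2 · ((1.645 + 0.674) / 0.93)²
n = 2 · (2.494)²
n ≈ 12.44
Round up to the next whole number: n = 13 per group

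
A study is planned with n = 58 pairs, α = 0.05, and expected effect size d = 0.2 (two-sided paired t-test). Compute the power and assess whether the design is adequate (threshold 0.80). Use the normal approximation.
Power ≈ 0.33; the study is underpowered (power < 0.80)

Power calculation (paired t-test, normal approximation):
z_β = d · √n - z_{α/2}
z_β = 0.2 · √58 - 1.960
z_β = 0.2 · 7.616 - 1.960
z_β = -0.437

Power = Φ(z_β) = Φ(-0.437) ≈ 0.331

Effect size d = 0.2 is small by Cohen's convention (0.2/0.5/0.8).

Threshold: power ≥ 0.80 is conventionally adequate.
Power ≈ 0.33 → the study is underpowered (power < 0.80).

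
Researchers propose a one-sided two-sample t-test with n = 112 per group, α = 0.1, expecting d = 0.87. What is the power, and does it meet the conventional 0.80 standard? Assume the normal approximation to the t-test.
Power ≈ 1.00; the study is adequately powered (power ≥ 0.80)

Power calculation (two-sample t-test, normal approximation):
z_β = d · √(n/2) - z_α
z_β = 0.87 · √(112/2) - 1.282
z_β = 0.87 · 7.483 - 1.282
z_β = 5.229

Power = Φ(z_β) = Φ(5.229) ≈ 1.000

Effect size d = 0.87 is large by Cohen's convention (0.2/0.5/0.8).

Threshold: power ≥ 0.80 is conventionally adequate.
Power ≈ 1.00 → the study is adequately powered (power ≥ 0.80).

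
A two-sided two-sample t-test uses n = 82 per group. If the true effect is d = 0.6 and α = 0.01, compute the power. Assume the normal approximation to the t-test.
Power ≈ 0.90

Power calculation (two-sample t-test, normal approximation):
z_β = d · √(n/2) - z_{α/2}
z_β = 0.6 · √(82/2) - 2.576
z_β = 0.6 · 6.403 - 2.576
z_β = 1.266

Power = Φ(z_β) = Φ(1.266) ≈ 0.897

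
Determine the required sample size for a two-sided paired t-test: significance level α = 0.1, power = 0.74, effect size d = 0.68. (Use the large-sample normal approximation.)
n = 12 pairs

Sample size formula (paired t-test, normal approximation):
n = ((z_{α/2} + z_β) / d)²

z_{α/2} = 1.645 (for α = 0.1, two-sided)
z_β = 0.643 (for power = 0.74)
d = 0.68

n = ((1.645 + 0.643) / 0.68)²
n = (3.365)²
n ≈ 11.32
Round up to the next whole number: n = 12 pairs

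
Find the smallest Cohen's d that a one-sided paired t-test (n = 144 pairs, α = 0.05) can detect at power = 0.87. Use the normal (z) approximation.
d ≈ 0.23

Minimum detectable effect (paired t-test, normal approximation):
d = (z_α + z_β) / √n
d = (1.645 + 1.126) / √144
d = 2.771 / 12.000
d ≈ 0.23

By Cohen's convention (0.2 small / 0.5 medium / 0.8 large): small effect.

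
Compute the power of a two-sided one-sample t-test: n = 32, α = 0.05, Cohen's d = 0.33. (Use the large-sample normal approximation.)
Power ≈ 0.46

Power calculation (one-sample t-test, normal approximation):
z_β = d · √n - z_{α/2}
z_β = 0.33 · √32 - 1.960
z_β = 0.33 · 5.657 - 1.960
z_β = -0.093

Power = Φ(z_β) = Φ(-0.093) ≈ 0.463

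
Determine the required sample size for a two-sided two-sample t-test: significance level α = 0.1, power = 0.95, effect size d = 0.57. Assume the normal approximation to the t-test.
n = 67 per group

Sample size formula (two-sample t-test, normal approximation):
n = 2 · ((z_{α/2} + z_β) / d)²

z_{α/2} = 1.645 (for α = 0.1, two-sided)
z_β = 1.645 (for power = 0.95)
d = 0.57

n = 2 · ((1.645 + 1.645) / 0.57)²
n = 2 · (5.772)²
n ≈ 66.63
Round up to the next whole number: n = 67 per group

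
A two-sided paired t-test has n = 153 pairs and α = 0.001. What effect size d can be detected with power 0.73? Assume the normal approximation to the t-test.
d ≈ 0.32

Minimum detectable effect (paired t-test, normal approximation):
d = (z_{α/2} + z_β) / √n
d = (3.291 + 0.613) / √153
d = 3.903 / 12.369
d ≈ 0.32

By Cohen's convention (0.2 small / 0.5 medium / 0.8 large): small effect.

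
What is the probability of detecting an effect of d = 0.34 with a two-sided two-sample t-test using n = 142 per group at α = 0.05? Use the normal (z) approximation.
Power ≈ 0.82

Power calculation (two-sample t-test, normal approximation):
z_β = d · √(n/2) - z_{α/2}
z_β = 0.34 · √(142/2) - 1.960
z_β = 0.34 · 8.426 - 1.960
z_β = 0.905

Power = Φ(z_β) = Φ(0.905) ≈ 0.817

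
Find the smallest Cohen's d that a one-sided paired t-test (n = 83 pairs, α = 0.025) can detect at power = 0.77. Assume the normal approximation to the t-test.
d ≈ 0.30

Minimum detectable effect (paired t-test, normal approximation):
d = (z_α + z_β) / √n
d = (1.960 + 0.739) / √83
d = 2.699 / 9.110
d ≈ 0.30

By Cohen's convention (0.2 small / 0.5 medium / 0.8 large): small effect.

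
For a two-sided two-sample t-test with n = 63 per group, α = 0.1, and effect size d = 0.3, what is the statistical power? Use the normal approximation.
Power ≈ 0.52

Power calculation (two-sample t-test, normal approximation):
z_β = d · √(n/2) - z_{α/2}
z_β = 0.3 · √(63/2) - 1.645
z_β = 0.3 · 5.612 - 1.645
z_β = 0.039

Power = Φ(z_β) = Φ(0.039) ≈ 0.516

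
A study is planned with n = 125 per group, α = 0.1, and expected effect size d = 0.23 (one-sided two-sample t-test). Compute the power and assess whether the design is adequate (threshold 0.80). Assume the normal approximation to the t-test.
Power ≈ 0.70; the study is underpowered (power < 0.80)

Power calculation (two-sample t-test, normal approximation):
z_β = d · √(n/2) - z_α
z_β = 0.23 · √(125/2) - 1.282
z_β = 0.23 · 7.906 - 1.282
z_β = 0.537

Power = Φ(z_β) = Φ(0.537) ≈ 0.704

Effect size d = 0.23 is small by Cohen's convention (0.2/0.5/0.8).

Threshold: power ≥ 0.80 is conventionally adequate.
Power ≈ 0.70 → the study is underpowered (power < 0.80).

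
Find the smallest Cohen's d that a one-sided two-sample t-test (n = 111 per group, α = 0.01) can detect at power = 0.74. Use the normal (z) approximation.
d ≈ 0.40

Minimum detectable effect (two-sample t-test, normal approximation):
d = (z_α + z_β) / √(n/2)
d = (2.326 + 0.643) / √(111/2)
d = 2.970 / 7.450
d ≈ 0.40

By Cohen's convention (0.2 small / 0.5 medium / 0.8 large): small effect.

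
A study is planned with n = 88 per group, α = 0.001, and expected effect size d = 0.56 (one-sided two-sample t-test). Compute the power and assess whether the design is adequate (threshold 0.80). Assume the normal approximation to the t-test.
Power ≈ 0.73; the study is underpowered (power < 0.80)

Power calculation (two-sample t-test, normal approximation):
z_β = d · √(n/2) - z_α
z_β = 0.56 · √(88/2) - 3.090
z_β = 0.56 · 6.633 - 3.090
z_β = 0.624

Power = Φ(z_β) = Φ(0.624) ≈ 0.734

Effect size d = 0.56 is medium by Cohen's convention (0.2/0.5/0.8).

Threshold: power ≥ 0.80 is conventionally adequate.
Power ≈ 0.73 → the study is underpowered (power < 0.80).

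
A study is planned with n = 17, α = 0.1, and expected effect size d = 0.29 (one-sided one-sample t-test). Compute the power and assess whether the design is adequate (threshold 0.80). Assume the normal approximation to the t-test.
Power ≈ 0.47; the study is underpowered (power < 0.80)

Power calculation (one-sample t-test, normal approximation):
z_β = d · √n - z_α
z_β = 0.29 · √17 - 1.282
z_β = 0.29 · 4.123 - 1.282
z_β = -0.086

Power = Φ(z_β) = Φ(-0.086) ≈ 0.466

Effect size d = 0.29 is small by Cohen's convention (0.2/0.5/0.8).

Threshold: power ≥ 0.80 is conventionally adequate.
Power ≈ 0.47 → the study is underpowered (power < 0.80).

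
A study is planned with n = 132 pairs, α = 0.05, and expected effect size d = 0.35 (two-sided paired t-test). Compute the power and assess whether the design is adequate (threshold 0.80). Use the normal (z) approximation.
Power ≈ 0.98; the study is adequately powered (power ≥ 0.80)

Power calculation (paired t-test, normal approximation):
z_β = d · √n - z_{α/2}
z_β = 0.35 · √132 - 1.960
z_β = 0.35 · 11.489 - 1.960
z_β = 2.061

Power = Φ(z_β) = Φ(2.061) ≈ 0.980

Effect size d = 0.35 is small by Cohen's convention (0.2/0.5/0.8).

Threshold: power ≥ 0.80 is conventionally adequate.
Power ≈ 0.98 → the study is adequately powered (power ≥ 0.80).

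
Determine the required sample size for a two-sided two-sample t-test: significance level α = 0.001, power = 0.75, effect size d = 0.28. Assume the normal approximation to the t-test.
n = 402 per group

Sample size formula (two-sample t-test, normal approximation):
n = 2 · ((z_{α/2} + z_β) / d)²

z_{α/2} = 3.291 (for α = 0.001, two-sided)
z_β = 0.674 (for power = 0.75)
d = 0.28

n = 2 · ((3.291 + 0.674) / 0.28)²
n = 2 · (14.161)²
n ≈ 401.07
Round up to the next whole number: n = 402 per group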